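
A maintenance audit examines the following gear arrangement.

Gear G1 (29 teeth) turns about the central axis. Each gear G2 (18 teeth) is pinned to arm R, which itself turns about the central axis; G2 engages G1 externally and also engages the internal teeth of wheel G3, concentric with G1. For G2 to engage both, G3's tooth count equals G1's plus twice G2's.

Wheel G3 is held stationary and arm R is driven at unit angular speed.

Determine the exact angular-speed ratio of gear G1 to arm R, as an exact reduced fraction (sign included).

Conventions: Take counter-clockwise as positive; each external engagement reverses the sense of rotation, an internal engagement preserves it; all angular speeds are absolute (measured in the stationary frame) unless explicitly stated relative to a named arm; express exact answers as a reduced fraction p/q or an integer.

94/29

planetary set (29T centre, 18T on arm, 65T internal) — Willis relation
ring teeth: 29 + 2·18 = 65
29(ω_sun−ω_arm) = −65(ω_ring−ω_arm),  ω_ring = 0, ω_arm = 1
ω_sun = 1 − (65/29)(0−1) = 94/29
ω_out/ω_in = 94/29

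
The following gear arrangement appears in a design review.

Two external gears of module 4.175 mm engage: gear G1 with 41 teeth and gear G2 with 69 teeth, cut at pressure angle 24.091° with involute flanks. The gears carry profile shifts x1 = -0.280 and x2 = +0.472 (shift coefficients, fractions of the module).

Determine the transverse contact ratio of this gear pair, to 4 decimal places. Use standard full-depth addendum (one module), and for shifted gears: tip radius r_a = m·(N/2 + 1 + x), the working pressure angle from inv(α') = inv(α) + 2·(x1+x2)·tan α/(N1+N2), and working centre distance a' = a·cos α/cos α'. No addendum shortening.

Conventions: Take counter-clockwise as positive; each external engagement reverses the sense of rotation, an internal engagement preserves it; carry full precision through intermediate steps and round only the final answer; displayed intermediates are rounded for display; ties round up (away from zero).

1.5585

single-mesh involute tooth geometry (41T engaging 69T at module 4.175)
base radii: r_b1 = 78.132684, r_b2 = 131.491590
tip radii: r_a1 = 88.593500, r_a2 = 150.183100
inv(α') = inv(24.091°) + 2·(-0.280+0.472)·tan α/(41+69) = 0.02822675  ⇒  α' = 24.52925°
a' = a·cos α / cos α' = 229.6250·cos 24.091°/cos 24.52925° = 230.419783
action lengths: √(r_a1²−r_b1²) = 41.762327, √(r_a2²−r_b2²) = 72.559805
base pitch p_b = π·m·cos α = 11.973711
CR = (41.762327 + 72.559805 − 230.419783·sin 24.52925°)/11.973711 = 1.558547
contact ratio ≈ 1.5585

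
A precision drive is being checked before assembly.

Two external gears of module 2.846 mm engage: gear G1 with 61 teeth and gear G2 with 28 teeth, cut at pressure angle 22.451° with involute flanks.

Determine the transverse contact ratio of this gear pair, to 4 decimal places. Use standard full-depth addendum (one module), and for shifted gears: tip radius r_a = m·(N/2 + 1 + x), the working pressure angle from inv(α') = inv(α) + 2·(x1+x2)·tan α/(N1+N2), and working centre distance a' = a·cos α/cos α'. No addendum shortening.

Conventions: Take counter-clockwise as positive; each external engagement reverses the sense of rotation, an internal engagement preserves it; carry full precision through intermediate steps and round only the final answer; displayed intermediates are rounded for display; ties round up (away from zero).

single-mesh involute tooth geometry (61T engaging 28T at module 2.846)
base radii: r_b1 = 80.223894, r_b2 = 36.824083
tip radii: r_a1 = 89.649000, r_a2 = 42.690000
no profile shift: α' = α, a' = a
action lengths: √(r_a1²−r_b1²) = 40.013373, √(r_a2²−r_b2²) = 21.596829
base pitch p_b = π·m·cos α = 8.263305
CR = (40.013373 + 21.596829 − 126.647000·sin 22.45100°)/8.263305 = 1.602818
contact ratio ≈ 1.6028

1.6028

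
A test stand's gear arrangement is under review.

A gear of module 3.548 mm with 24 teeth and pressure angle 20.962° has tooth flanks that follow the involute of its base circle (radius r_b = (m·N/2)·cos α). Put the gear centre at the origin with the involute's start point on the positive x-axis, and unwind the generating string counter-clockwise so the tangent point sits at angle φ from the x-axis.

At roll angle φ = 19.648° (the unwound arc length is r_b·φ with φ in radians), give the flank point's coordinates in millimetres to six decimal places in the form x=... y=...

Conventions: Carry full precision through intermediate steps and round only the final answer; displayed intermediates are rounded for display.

topology: single-mesh involute geometry — m = 3.548, N = 24
pitch radius r_p = m·N/2 = 3.548·24/2 = 42.576000
base radius r_b = r_p·cos α = 42.576000·cos 20.962° = 39.758231
roll angle φ = 19.648° = 0.34292229 rad
x = r_b·(cos φ + φ·sin φ) = 42.027651
y = r_b·(sin φ − φ·cos φ) = 0.528174

x=42.027651 y=0.528174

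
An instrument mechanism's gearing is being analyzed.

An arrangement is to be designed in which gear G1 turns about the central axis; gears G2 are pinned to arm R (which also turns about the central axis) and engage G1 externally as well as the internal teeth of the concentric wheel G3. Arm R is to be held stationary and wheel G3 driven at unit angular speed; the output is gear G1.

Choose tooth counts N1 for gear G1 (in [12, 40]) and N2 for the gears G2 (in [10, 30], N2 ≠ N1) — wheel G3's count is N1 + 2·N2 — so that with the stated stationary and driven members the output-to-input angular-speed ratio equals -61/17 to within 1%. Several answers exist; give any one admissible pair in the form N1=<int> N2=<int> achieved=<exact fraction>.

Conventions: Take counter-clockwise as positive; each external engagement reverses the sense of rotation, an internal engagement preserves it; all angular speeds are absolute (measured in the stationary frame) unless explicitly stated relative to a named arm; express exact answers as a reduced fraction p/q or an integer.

class = planetary set [ratio -61/17 wanted; Willis about the carrier]
Willis with ω_arm = 0: ω_sun/ω_ring = −N3/N1; set equal to -61/17  ⇒  N3/N1 = −(-61/17) = 61/17
N3 = N1 + 2·N2  ⇒  N2/N1 = (N3/N1 − 1)/2 = (61/17 − 1)/2 = 22/17
smallest multiple with N1 ≥ 12 and N2 ≥ 10: k = 1  ⇒  N1 = 1·17 = 17, N2 = 1·22 = 22 (N1 ≤ 40, N2 ≤ 30, N2 ≠ N1 ✓), N3 = 17 + 2·22 = 61
check: −N3/N1 with N1 = 17, N3 = 61 gives -61/17; |achieved − target| = 0 ≤ 61/1700 ✓

N1=17 N2=22 achieved=-61/17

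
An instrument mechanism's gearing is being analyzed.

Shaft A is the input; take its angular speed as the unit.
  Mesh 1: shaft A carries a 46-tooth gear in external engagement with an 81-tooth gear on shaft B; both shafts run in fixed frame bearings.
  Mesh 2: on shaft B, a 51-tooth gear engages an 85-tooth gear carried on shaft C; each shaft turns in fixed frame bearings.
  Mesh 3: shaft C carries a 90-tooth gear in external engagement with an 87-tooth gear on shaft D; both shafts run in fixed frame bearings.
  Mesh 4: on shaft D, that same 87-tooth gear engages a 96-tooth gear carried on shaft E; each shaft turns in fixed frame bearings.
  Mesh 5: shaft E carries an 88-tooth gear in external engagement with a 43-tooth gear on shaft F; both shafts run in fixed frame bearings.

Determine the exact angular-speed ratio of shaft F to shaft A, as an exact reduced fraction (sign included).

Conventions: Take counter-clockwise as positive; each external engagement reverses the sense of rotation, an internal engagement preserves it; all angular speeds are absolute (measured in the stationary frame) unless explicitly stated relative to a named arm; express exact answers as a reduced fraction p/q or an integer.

class = fixed-axis compound train [5 meshes; 5 ratios multiply, 5 sense flips]
mesh 1 [46T→81T]: running ratio 46/81, sense −
mesh 2 [51T→85T]: running ratio 46/135, sense +
mesh 3 [90T→87T]: running ratio 92/261, sense −
mesh 4 [87T→96T]: running ratio 23/72, sense +
mesh 5 [88T→43T]: running ratio 253/387, sense −
ω_out/ω_in = -253/387

-253/387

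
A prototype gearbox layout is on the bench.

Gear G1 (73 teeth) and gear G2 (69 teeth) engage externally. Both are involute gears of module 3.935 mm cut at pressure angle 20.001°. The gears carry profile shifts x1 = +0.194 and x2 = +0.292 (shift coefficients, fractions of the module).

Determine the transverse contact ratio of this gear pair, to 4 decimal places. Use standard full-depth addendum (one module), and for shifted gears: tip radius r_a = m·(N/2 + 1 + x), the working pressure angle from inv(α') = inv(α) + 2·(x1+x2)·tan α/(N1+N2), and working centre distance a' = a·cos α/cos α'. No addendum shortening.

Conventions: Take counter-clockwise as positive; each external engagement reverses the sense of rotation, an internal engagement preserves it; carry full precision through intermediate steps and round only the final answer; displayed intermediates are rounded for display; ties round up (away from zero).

single-mesh involute tooth geometry (73T engaging 69T at module 3.935)
base radii: r_b1 = 134.964845, r_b2 = 127.569511
tip radii: r_a1 = 148.325890, r_a2 = 140.841520
inv(α') = inv(20.001°) + 2·(+0.194+0.292)·tan α/(73+69) = 0.01739823  ⇒  α' = 21.02072°
a' = a·cos α / cos α' = 279.3850·cos 20.001°/cos 21.02072° = 281.251419
action lengths: √(r_a1²−r_b1²) = 61.522844, √(r_a2²−r_b2²) = 59.685457
base pitch p_b = π·m·cos α = 11.616563
CR = (61.522844 + 59.685457 − 281.251419·sin 21.02072°)/11.616563 = 1.749387
contact ratio ≈ 1.7494

1.7494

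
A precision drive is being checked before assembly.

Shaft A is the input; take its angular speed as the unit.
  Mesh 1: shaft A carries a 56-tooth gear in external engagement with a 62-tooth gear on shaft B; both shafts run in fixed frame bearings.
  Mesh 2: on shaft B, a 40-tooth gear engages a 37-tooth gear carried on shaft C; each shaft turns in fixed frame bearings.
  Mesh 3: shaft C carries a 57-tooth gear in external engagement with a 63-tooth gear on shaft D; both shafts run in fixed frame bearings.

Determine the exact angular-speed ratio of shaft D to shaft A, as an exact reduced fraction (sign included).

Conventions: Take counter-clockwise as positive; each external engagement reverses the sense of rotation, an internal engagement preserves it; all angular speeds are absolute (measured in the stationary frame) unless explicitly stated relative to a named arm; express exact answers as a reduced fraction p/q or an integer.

-3040/3441

class = fixed-axis compound train [3 meshes; 3 ratios multiply, 3 sense flips]
mesh 1 [56T→62T]: running ratio 28/31, sense −
mesh 2 [40T→37T]: running ratio 1120/1147, sense +
mesh 3 [57T→63T]: running ratio 3040/3441, sense −
ω_out/ω_in = -3040/3441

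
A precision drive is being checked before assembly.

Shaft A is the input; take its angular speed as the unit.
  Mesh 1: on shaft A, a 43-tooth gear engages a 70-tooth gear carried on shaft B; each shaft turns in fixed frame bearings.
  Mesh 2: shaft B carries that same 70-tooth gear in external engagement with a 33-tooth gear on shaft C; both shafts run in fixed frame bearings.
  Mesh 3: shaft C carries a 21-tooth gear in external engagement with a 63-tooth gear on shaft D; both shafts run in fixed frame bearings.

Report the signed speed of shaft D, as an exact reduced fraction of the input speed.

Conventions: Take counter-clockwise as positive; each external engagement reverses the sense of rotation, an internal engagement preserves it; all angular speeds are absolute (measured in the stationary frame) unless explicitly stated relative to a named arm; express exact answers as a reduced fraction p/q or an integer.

-43/99

3-mesh fixed-axis compound train (all bearings frame-fixed)
mesh 1 [43T→70T]: |ω|/ω_in = 1×43/70 = 43/70, sense flips to −
mesh 2 [70T→33T]: |ω|/ω_in = (43/70)×70/33 = 43/33, sense flips to +
mesh 3 [21T→63T]: |ω|/ω_in = (43/33)×21/63 = 43/99, sense flips to −
signed output speed (× input speed) = -43/99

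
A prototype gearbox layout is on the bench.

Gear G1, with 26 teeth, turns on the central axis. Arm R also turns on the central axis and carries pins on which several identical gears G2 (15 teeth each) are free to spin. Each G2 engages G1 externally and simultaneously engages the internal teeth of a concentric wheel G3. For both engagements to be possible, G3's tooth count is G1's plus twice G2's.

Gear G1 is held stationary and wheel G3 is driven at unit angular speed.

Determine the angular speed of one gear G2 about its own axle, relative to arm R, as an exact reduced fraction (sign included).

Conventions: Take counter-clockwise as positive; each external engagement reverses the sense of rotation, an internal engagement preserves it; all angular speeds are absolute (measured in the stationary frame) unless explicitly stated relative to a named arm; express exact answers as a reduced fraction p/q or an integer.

topology: planetary set — G1 26T / G2 15T / G3 56T, arm = carrier (Willis)
ring teeth: 26 + 2·15 = 56
26(ω_sun−ω_arm) = −56(ω_ring−ω_arm),  ω_sun = 0, ω_ring = 1
26(0−ω_arm) = −56(1−ω_arm)  ⇒  82·ω_arm = 56  ⇒  ω_arm = 28/41
sun–planet mesh: 26·(0−28/41) = −15·(ω_p−ω_arm)  ⇒  ω_p−ω_arm = 728/615
exact speed ratio = 728/615

728/615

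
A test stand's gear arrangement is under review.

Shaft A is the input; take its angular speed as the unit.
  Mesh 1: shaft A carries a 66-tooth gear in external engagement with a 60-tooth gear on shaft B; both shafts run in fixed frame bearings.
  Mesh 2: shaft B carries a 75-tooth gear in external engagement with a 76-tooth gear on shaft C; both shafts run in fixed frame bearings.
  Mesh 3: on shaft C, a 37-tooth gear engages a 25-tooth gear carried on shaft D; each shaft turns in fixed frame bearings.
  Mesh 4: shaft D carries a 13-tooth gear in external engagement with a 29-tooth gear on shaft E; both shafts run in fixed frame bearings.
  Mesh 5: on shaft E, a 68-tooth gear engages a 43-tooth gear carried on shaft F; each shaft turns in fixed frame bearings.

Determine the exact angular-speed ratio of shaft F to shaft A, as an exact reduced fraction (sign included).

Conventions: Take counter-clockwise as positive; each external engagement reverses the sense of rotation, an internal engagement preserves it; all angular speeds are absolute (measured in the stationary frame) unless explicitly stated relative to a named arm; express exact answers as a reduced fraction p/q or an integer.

-269841/236930

class = fixed-axis compound train [5 meshes; 5 ratios multiply, 5 sense flips]
mesh 1 [66T→60T]: running ratio 11/10, sense −
mesh 2 [75T→76T]: running ratio 165/152, sense +
mesh 3 [37T→25T]: running ratio 1221/760, sense −
mesh 4 [13T→29T]: running ratio 15873/22040, sense +
mesh 5 [68T→43T]: running ratio 269841/236930, sense −
ω_out/ω_in = -269841/236930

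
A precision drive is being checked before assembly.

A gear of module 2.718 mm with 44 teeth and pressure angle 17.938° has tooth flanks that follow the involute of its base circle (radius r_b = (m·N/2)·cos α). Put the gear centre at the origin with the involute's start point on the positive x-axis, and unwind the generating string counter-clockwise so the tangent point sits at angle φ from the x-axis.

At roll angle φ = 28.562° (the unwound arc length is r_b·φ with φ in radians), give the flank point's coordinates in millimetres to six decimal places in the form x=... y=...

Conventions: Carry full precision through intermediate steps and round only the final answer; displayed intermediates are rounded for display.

x=63.524811 y=2.291272

topology: single-mesh involute geometry — m = 2.718, N = 44
pitch radius r_p = m·N/2 = 2.718·44/2 = 59.796000
base radius r_b = r_p·cos α = 59.796000·cos 17.938° = 56.889337
roll angle φ = 28.562° = 0.49850094 rad
x = r_b·(cos φ + φ·sin φ) = 63.524811
y = r_b·(sin φ − φ·cos φ) = 2.291272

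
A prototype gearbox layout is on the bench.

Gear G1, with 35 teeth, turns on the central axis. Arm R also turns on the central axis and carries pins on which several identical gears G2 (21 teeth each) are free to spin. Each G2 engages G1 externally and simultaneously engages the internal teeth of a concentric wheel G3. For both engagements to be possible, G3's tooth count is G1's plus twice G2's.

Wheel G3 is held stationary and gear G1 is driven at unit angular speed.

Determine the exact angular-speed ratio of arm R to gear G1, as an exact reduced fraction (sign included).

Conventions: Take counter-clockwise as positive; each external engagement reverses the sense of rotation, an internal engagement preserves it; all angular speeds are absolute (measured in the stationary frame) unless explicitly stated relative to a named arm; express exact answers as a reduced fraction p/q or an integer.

class = planetary set [G3 = 35+2·21 = 77; Willis about the carrier]
ring teeth: 35 + 2·21 = 77
35(ω_sun−ω_arm) = −77(ω_ring−ω_arm),  ω_ring = 0, ω_sun = 1
35(1−ω_arm) = −77(0−ω_arm)  ⇒  112·ω_arm = 35  ⇒  ω_arm = 5/16
ω_out/ω_in = 5/16

5/16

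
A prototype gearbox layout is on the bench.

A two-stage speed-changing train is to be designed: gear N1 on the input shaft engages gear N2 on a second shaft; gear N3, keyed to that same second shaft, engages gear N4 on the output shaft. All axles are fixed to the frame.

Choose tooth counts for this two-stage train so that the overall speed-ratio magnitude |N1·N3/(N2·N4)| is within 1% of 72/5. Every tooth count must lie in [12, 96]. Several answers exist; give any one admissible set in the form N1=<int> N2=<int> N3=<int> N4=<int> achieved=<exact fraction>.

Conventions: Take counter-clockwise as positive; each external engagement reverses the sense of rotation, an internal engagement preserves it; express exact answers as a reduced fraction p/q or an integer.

topology: fixed-axis compound train — 2 stages, target 72/5
target = 72/5 in lowest terms: an exact hit needs N1·N3 = k·72 and N2·N4 = k·5 for one integer k, every count in [12, 96]; additionally prefer no 1:1 stage (N1 ≠ N2, N3 ≠ N4)
k = 1…35: no 1:1-free in-range split of k·72 and k·5 into factor pairs; take k = 36
k = 36: N1·N3 = 2592 = 27·96, N2·N4 = 180 = 12·15
achieved = 27·96/(12·15) = 72/5; |achieved − target| = 0 ≤ 18/125 ✓

N1=27 N2=12 N3=96 N4=15 achieved=72/5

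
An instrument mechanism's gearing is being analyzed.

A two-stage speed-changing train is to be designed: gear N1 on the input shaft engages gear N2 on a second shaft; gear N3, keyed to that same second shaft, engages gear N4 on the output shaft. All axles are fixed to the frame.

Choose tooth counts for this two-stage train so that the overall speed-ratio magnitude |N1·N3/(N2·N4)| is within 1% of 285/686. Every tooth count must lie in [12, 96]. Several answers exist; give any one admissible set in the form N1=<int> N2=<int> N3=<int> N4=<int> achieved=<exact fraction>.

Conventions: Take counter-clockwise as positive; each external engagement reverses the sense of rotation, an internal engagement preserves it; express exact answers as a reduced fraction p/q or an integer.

N1=15 N2=14 N3=19 N4=49 achieved=285/686

2-stage fixed-axis compound train for ratio 285/686
target = 285/686 in lowest terms: an exact hit needs N1·N3 = k·285 and N2·N4 = k·686 for one integer k, every count in [12, 96]; additionally prefer no 1:1 stage (N1 ≠ N2, N3 ≠ N4)
k = 1: N1·N3 = 285 = 15·19, N2·N4 = 686 = 14·49
achieved = 15·19/(14·49) = 285/686; |achieved − target| = 0 ≤ 57/13720 ✓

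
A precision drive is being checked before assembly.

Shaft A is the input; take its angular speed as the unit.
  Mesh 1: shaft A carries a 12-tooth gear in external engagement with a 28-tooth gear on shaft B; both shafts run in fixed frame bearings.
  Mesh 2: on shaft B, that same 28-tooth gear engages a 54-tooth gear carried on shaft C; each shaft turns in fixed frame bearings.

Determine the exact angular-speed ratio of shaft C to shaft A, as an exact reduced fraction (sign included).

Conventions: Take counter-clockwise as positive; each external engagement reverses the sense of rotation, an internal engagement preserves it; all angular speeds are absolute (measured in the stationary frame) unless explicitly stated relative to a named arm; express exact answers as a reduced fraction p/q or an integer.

class = fixed-axis compound train [2 meshes; 2 ratios multiply, 2 sense flips]
mesh 1 [12T→28T]: running ratio 3/7, sense −
mesh 2 [28T→54T]: running ratio 2/9, sense +
ω_out/ω_in = 2/9

2/9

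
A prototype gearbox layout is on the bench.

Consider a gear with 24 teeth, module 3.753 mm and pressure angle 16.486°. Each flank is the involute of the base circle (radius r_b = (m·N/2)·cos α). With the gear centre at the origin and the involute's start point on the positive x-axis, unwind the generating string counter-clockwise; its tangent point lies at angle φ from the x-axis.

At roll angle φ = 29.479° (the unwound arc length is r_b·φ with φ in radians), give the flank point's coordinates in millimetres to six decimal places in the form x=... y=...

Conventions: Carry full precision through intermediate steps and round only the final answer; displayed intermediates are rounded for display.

x=48.527607 y=1.909137

single-mesh involute tooth geometry (24T wheel at module 3.753)
pitch radius r_p = m·N/2 = 3.753·24/2 = 45.036000
base radius r_b = r_p·cos α = 45.036000·cos 16.486° = 43.184530
roll angle φ = 29.479° = 0.51450561 rad
x = r_b·(cos φ + φ·sin φ) = 48.527607
y = r_b·(sin φ − φ·cos φ) = 1.909137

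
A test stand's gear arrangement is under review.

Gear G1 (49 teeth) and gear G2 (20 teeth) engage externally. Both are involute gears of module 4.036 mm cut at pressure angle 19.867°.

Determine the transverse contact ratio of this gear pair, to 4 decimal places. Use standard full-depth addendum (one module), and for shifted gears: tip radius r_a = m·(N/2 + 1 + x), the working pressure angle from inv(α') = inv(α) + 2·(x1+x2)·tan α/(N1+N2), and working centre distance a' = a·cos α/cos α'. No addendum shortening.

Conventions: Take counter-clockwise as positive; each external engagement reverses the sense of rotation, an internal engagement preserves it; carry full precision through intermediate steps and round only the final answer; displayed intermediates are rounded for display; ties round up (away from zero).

1.6599

topology: single-mesh involute geometry — m = 4.036, 49T/20T pair
base radii: r_b1 = 92.996940, r_b2 = 37.957935
tip radii: r_a1 = 102.918000, r_a2 = 44.396000
no profile shift: α' = α, a' = a
action lengths: √(r_a1²−r_b1²) = 44.087229, √(r_a2²−r_b2²) = 23.026072
base pitch p_b = π·m·cos α = 11.924837
CR = (44.087229 + 23.026072 − 139.242000·sin 19.86700°)/11.924837 = 1.659862
contact ratio ≈ 1.6599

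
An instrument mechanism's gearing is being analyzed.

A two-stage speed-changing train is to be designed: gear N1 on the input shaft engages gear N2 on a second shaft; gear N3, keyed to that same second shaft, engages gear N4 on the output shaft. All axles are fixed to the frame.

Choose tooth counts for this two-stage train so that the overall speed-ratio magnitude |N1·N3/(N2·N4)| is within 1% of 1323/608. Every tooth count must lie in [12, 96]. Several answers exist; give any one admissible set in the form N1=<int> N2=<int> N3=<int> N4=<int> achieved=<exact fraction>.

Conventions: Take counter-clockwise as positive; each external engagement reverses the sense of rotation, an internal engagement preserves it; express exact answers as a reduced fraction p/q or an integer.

N1=21 N2=16 N3=63 N4=38 achieved=1323/608

2-stage fixed-axis compound train for ratio 1323/608
target = 1323/608 in lowest terms: an exact hit needs N1·N3 = k·1323 and N2·N4 = k·608 for one integer k, every count in [12, 96]; additionally prefer no 1:1 stage (N1 ≠ N2, N3 ≠ N4)
k = 1: N1·N3 = 1323 = 21·63, N2·N4 = 608 = 16·38
achieved = 21·63/(16·38) = 1323/608; |achieved − target| = 0 ≤ 1323/60800 ✓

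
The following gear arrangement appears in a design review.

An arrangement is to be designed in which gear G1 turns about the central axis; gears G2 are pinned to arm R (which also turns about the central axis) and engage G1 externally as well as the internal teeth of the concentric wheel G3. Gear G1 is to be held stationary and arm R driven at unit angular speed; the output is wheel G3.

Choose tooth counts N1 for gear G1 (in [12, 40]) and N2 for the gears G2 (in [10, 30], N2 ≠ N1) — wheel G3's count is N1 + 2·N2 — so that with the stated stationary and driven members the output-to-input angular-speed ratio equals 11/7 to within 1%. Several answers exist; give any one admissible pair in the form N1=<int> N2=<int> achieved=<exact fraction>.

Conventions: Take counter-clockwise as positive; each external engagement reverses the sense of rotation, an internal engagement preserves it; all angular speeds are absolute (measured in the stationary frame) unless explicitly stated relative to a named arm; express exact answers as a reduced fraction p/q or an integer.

N1=32 N2=12 achieved=11/7

class = planetary set [ratio 11/7 wanted; Willis about the carrier]
Willis with ω_sun = 0: ω_ring/ω_arm = (N1+N3)/N3; set equal to 11/7  ⇒  N3/N1 = 1/(11/7 − 1) = 7/4
N3 = N1 + 2·N2  ⇒  N2/N1 = (N3/N1 − 1)/2 = (7/4 − 1)/2 = 3/8
smallest multiple with N1 ≥ 12 and N2 ≥ 10: k = 4  ⇒  N1 = 4·8 = 32, N2 = 4·3 = 12 (N1 ≤ 40, N2 ≤ 30, N2 ≠ N1 ✓), N3 = 32 + 2·12 = 56
check: (N1+N3)/N3 with N1 = 32, N3 = 56 gives 11/7; |achieved − target| = 0 ≤ 11/700 ✓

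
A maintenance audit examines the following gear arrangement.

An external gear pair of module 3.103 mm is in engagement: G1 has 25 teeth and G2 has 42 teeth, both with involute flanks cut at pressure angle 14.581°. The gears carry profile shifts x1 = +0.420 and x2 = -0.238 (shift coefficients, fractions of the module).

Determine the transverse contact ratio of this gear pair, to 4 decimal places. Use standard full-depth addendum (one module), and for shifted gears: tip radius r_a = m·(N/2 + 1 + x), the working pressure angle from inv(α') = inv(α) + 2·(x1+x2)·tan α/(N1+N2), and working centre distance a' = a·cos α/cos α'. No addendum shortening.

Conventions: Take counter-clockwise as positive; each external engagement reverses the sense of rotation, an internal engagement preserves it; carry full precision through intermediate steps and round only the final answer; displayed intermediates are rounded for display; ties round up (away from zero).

single-mesh involute tooth geometry (25T engaging 42T at module 3.103)
base radii: r_b1 = 37.538260, r_b2 = 63.064276
tip radii: r_a1 = 43.193760, r_a2 = 67.527486
inv(α') = inv(14.581°) + 2·(+0.420-0.238)·tan α/(25+42) = 0.00705317  ⇒  α' = 15.68733°
a' = a·cos α / cos α' = 103.9505·cos 14.581°/cos 15.68733° = 104.494804
action lengths: √(r_a1²−r_b1²) = 21.367732, √(r_a2²−r_b2²) = 24.142461
base pitch p_b = π·m·cos α = 9.434394
CR = (21.367732 + 24.142461 − 104.494804·sin 15.68733°)/9.434394 = 1.829063
contact ratio ≈ 1.8291

1.8291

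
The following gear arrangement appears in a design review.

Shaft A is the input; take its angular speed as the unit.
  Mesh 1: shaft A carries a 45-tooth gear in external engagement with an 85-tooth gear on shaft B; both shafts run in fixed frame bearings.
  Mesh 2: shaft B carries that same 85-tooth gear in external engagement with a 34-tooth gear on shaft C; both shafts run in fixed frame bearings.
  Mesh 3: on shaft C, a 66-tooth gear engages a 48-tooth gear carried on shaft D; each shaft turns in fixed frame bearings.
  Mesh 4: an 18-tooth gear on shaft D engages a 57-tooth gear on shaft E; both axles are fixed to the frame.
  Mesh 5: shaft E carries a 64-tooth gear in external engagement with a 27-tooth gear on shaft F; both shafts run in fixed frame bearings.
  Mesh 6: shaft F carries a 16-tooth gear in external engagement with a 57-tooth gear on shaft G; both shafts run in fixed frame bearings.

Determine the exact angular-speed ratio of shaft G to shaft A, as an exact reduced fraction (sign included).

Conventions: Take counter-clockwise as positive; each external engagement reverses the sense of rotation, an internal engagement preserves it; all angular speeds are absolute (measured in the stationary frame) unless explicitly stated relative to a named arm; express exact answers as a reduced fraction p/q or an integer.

class = fixed-axis compound train [6 meshes; 6 ratios multiply, 6 sense flips]
mesh 1 [45T→85T]: running ratio 9/17, sense −
mesh 2 [85T→34T]: running ratio 45/34, sense +
mesh 3 [66T→48T]: running ratio 495/272, sense −
mesh 4 [18T→57T]: running ratio 1485/2584, sense +
mesh 5 [64T→27T]: running ratio 440/323, sense −
mesh 6 [16T→57T]: running ratio 7040/18411, sense +
ω_out/ω_in = 7040/18411

7040/18411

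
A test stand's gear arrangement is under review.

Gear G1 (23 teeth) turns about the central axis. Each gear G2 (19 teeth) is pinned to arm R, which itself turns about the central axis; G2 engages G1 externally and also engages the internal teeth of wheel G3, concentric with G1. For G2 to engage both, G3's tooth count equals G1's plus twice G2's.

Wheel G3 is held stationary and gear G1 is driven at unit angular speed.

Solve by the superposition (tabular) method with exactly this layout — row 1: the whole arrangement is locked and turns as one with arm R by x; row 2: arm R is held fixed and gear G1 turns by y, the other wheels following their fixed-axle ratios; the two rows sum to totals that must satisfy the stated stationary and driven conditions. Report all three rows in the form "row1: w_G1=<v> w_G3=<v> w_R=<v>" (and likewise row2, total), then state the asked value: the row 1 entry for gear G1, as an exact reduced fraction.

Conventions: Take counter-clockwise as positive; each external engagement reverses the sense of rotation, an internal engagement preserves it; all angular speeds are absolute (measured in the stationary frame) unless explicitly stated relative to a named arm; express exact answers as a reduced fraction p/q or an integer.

row1: w_G1=23/84 w_G3=23/84 w_R=23/84
row2: w_G1=61/84 w_G3=-23/84 w_R=0
total: w_G1=1 w_G3=0 w_R=23/84
asked value: 23/84

topology: planetary set — G1 23T / G2 19T / G3 61T, arm = carrier (Willis)
row 1 — lock + rotate with arm: ω_sun = ω_ring = ω_arm = x
row 2: sun turns y, ring = −(23/61)·y, arm 0
boundary: total ω_ring = x − (23/61)·y = 0 and total ω_sun = x + y = 1  ⇒  y = 61/84, x = 23/84
row 2 ring = −(23/61)·61/84 = -23/84
totals (row 1 + row 2): sun 23/84 + 61/84 = 1, ring 23/84 + (-23/84) = 0, arm 23/84 + 0 = 23/84
asked cell (row1, sun) = 23/84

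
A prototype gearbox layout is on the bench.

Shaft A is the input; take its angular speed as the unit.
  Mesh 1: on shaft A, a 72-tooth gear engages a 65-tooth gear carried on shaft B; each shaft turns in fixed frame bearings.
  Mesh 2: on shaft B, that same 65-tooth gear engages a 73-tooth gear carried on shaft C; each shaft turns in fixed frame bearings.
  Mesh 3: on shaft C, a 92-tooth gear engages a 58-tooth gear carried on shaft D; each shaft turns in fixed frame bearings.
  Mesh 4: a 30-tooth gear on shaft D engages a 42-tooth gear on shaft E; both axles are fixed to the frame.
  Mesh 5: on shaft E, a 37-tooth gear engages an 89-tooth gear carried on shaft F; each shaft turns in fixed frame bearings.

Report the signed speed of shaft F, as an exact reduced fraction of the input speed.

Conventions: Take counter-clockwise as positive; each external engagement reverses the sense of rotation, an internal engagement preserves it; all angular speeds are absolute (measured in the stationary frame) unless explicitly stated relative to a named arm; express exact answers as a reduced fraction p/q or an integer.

-612720/1318891

5-mesh fixed-axis compound train (all bearings frame-fixed)
mesh 1 [72T→65T]: |ω|/ω_in = 1×72/65 = 72/65, sense flips to −
mesh 2 [65T→73T]: |ω|/ω_in = (72/65)×65/73 = 72/73, sense flips to +
mesh 3 [92T→58T]: |ω|/ω_in = (72/73)×92/58 = 3312/2117, sense flips to −
mesh 4 [30T→42T]: |ω|/ω_in = (3312/2117)×30/42 = 16560/14819, sense flips to +
mesh 5 [37T→89T]: |ω|/ω_in = (16560/14819)×37/89 = 612720/1318891, sense flips to −
signed output speed (× input speed) = -612720/1318891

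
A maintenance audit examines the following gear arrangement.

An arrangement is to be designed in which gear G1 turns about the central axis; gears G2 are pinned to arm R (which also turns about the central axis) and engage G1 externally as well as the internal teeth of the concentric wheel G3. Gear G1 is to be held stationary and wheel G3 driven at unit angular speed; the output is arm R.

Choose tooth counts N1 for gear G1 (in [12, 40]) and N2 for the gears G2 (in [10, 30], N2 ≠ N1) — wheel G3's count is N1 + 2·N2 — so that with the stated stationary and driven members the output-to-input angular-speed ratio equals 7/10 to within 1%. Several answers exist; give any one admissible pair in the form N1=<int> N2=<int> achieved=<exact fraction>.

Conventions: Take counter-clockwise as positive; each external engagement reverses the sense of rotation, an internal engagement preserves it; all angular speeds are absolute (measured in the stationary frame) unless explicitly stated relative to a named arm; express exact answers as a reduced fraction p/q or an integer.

N1=15 N2=10 achieved=7/10

design class (target 7/10): planetary set
Willis with ω_sun = 0: ω_arm/ω_ring = N3/(N1+N3); set equal to 7/10  ⇒  N3/N1 = (7/10)/(1 − 7/10) = 7/3
N3 = N1 + 2·N2  ⇒  N2/N1 = (N3/N1 − 1)/2 = (7/3 − 1)/2 = 2/3
smallest multiple with N1 ≥ 12 and N2 ≥ 10: k = 5  ⇒  N1 = 5·3 = 15, N2 = 5·2 = 10 (N1 ≤ 40, N2 ≤ 30, N2 ≠ N1 ✓), N3 = 15 + 2·10 = 35
check: N3/(N1+N3) with N1 = 15, N3 = 35 gives 7/10; |achieved − target| = 0 ≤ 7/1000 ✓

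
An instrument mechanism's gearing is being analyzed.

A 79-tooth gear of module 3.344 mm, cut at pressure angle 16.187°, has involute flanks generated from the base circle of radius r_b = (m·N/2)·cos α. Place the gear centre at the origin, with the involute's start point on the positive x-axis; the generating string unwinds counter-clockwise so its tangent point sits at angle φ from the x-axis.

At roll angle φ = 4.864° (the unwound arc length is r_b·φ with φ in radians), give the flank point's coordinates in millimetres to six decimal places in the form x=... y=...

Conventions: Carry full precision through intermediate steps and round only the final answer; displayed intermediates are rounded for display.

recognized (one wheel, involute flank): single-mesh tooth geometry, m = 3.344, N = 79
pitch radius r_p = m·N/2 = 3.344·79/2 = 132.088000
base radius r_b = r_p·cos α = 132.088000·cos 16.187° = 126.851630
roll angle φ = 4.864° = 0.08489281 rad
x = r_b·(cos φ + φ·sin φ) = 127.307904
y = r_b·(sin φ − φ·cos φ) = 0.025851

x=127.307904 y=0.025851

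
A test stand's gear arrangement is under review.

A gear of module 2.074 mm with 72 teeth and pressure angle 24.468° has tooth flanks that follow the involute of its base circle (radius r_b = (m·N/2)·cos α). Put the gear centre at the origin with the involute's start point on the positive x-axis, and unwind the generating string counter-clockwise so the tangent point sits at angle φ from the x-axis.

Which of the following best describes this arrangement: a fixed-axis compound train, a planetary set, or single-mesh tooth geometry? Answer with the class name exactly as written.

class = single-mesh tooth geometry [base-circle involute, m = 2.074, 72T]
classification: single-mesh tooth geometry

single-mesh tooth geometry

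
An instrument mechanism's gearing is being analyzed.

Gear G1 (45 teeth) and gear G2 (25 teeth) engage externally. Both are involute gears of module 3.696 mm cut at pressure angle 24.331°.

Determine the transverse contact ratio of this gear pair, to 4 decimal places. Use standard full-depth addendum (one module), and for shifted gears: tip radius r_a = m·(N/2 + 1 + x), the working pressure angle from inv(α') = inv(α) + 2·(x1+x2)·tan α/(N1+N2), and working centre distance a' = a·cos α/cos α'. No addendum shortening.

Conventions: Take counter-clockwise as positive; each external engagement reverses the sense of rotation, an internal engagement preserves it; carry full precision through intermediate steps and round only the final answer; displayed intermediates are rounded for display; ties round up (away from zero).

1.5068

class = single-mesh tooth geometry [involute pair 45T × 25T, m = 3.696]
base radii: r_b1 = 75.773770, r_b2 = 42.096539
tip radii: r_a1 = 86.856000, r_a2 = 49.896000
no profile shift: α' = α, a' = a
action lengths: √(r_a1²−r_b1²) = 42.453510, √(r_a2²−r_b2²) = 26.786046
base pitch p_b = π·m·cos α = 10.580014
CR = (42.453510 + 26.786046 − 129.360000·sin 24.33100°)/10.580014 = 1.506829
contact ratio ≈ 1.5068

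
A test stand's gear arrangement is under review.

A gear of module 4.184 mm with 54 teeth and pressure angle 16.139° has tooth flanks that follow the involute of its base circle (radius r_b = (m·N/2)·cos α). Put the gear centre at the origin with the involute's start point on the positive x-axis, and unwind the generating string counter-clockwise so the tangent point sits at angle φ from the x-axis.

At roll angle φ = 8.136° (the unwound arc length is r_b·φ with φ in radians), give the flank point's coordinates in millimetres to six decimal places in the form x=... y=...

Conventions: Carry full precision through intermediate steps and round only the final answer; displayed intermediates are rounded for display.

x=109.604499 y=0.103362

topology: single-mesh involute geometry — m = 4.184, N = 54
pitch radius r_p = m·N/2 = 4.184·54/2 = 112.968000
base radius r_b = r_p·cos α = 112.968000·cos 16.139° = 108.515950
roll angle φ = 8.136° = 0.14199999 rad
x = r_b·(cos φ + φ·sin φ) = 109.604499
y = r_b·(sin φ − φ·cos φ) = 0.103362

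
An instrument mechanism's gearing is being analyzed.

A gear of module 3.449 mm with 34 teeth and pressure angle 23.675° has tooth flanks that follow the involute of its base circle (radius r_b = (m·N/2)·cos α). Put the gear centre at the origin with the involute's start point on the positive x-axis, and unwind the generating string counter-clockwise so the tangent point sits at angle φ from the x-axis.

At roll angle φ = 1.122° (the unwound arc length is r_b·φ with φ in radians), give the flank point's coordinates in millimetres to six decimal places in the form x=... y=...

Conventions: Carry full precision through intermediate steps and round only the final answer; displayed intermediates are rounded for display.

x=53.708618 y=0.000134

recognized (one wheel, involute flank): single-mesh tooth geometry, m = 3.449, N = 34
pitch radius r_p = m·N/2 = 3.449·34/2 = 58.633000
base radius r_b = r_p·cos α = 58.633000·cos 23.675° = 53.698323
roll angle φ = 1.122° = 0.01958259 rad
x = r_b·(cos φ + φ·sin φ) = 53.708618
y = r_b·(sin φ − φ·cos φ) = 0.000134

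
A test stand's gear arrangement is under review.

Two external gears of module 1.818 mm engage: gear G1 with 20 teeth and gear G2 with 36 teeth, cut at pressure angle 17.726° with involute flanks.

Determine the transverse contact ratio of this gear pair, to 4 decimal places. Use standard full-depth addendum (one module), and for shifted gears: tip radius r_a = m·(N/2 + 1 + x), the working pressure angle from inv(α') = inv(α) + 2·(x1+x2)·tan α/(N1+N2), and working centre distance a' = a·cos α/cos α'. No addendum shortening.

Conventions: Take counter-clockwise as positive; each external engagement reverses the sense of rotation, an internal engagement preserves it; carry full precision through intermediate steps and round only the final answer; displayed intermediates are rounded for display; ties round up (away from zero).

1.7258

class = single-mesh tooth geometry [involute pair 20T × 36T, m = 1.818]
base radii: r_b1 = 17.316876, r_b2 = 31.170376
tip radii: r_a1 = 19.998000, r_a2 = 34.542000
no profile shift: α' = α, a' = a
action lengths: √(r_a1²−r_b1²) = 10.002291, √(r_a2²−r_b2²) = 14.884804
base pitch p_b = π·m·cos α = 5.440257
CR = (10.002291 + 14.884804 − 50.904000·sin 17.72600°)/5.440257 = 1.725763
contact ratio ≈ 1.7258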